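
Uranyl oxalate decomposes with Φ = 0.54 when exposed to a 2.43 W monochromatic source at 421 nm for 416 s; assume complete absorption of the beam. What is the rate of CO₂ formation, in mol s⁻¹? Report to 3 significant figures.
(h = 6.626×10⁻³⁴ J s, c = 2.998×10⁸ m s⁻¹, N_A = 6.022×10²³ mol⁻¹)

4.62×10⁻⁶ mol s⁻¹

Photon energy at 421 nm: hc/λ = (6.626×10⁻³⁴)(2.998×10⁸)/(421×10⁻⁹) = 4.718×10⁻¹⁹ J.
Energy delivered: (2.43 W)(416 s) = 1011 J.
Photons incident: 1011 / 4.718×10⁻¹⁹ = 2.143×10²¹, i.e. 2.143×10²¹/6.022×10²³ = 0.003559 mol.
Product formed: 0.54 × 0.003559 = 0.001922 mol.
Rate: 0.001922 / 416 s = 4.62×10⁻⁶ mol s⁻¹.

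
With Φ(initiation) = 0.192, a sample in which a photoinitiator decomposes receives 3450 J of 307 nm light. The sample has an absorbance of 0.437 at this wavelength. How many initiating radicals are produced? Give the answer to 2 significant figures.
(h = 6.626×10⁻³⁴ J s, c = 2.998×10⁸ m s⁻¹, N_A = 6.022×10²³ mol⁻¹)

Photon energy at 307 nm: hc/λ = (6.626×10⁻³⁴)(2.998×10⁸)/(307×10⁻⁹) = 6.471×10⁻¹⁹ J.
Photons incident: 3450 / 6.471×10⁻¹⁹ = 5.331×10²¹, i.e. 5.331×10²¹/6.022×10²³ = 0.008853 mol.
Fraction absorbed: 1 − 10^(−0.437) = 0.6344.
Photons absorbed: 0.6344 × 0.008853 = 0.005616 mol.
Product: Φ × n_abs = 0.192 × 0.005616 = 0.001078 mol.
As a count: 0.001078 × 6.022×10²³ = 6.5×10²⁰.

6.5×10²⁰ initiating radicals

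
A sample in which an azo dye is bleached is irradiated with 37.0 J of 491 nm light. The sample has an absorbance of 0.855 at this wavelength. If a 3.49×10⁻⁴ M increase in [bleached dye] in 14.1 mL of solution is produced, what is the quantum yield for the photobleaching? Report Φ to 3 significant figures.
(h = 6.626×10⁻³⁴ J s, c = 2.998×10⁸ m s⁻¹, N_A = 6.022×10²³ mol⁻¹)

Φ = 0.0377

Product: (3.49×10⁻⁴ M)(0.0141 L) = 4.921×10⁻⁶ mol.
Photon energy at 491 nm: hc/λ = (6.626×10⁻³⁴)(2.998×10⁸)/(491×10⁻⁹) = 4.046×10⁻¹⁹ J.
Photons incident: 37.0 / 4.046×10⁻¹⁹ = 9.145×10¹⁹, i.e. 9.145×10¹⁹/6.022×10²³ = 1.519×10⁻⁴ mol.
Fraction absorbed: 1 − 10^(−0.855) = 0.8604.
Photons absorbed: 0.8604 × 1.519×10⁻⁴ = 1.307×10⁻⁴ mol.
Φ = 4.921×10⁻⁶ mol / 1.307×10⁻⁴ mol photons = 0.0377.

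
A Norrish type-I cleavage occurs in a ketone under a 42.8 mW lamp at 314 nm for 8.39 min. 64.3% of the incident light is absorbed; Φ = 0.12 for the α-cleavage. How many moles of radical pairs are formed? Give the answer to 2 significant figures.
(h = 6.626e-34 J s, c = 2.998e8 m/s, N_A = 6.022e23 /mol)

4.4e-6 mol

Photon energy at 314 nm: hc/λ = (6.626e-34)(2.998e8)/(314e-9) = 6.326e-19 J.
Energy delivered: (42.8 mW)(503.4 s) = 21.55 J.
Photons incident: 21.55 / 6.326e-19 = 3.407e19, i.e. 3.407e19/6.022e23 = 5.658e-5 mol.
Photons absorbed: 0.643 × 5.658e-5 = 3.638e-5 mol.
Product: Φ × n_abs = 0.12 × 3.638e-5 = 4.366e-6 mol.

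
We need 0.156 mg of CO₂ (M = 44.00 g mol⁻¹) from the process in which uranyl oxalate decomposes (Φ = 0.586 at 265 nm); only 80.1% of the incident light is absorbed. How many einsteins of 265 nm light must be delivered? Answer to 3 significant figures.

Product: 0.156 mg / 44.00 g mol⁻¹ = 3.545×10⁻⁶ mol.
Photons that must be absorbed: 3.545×10⁻⁶ / 0.586 = 6.049×10⁻⁶ mol.
Incident photons needed: 6.049×10⁻⁶ / 0.801 = 7.552×10⁻⁶ mol.

7.55×10⁻⁶ einstein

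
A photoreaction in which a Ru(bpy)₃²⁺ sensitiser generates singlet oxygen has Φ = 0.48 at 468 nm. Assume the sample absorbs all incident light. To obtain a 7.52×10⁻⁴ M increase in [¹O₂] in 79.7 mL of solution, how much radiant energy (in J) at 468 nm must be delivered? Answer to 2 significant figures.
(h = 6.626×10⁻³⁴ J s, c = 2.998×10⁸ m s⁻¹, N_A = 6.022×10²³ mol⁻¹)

32 J

Product: (7.52×10⁻⁴ M)(0.0797 L) = 5.993×10⁻⁵ mol.
Photons that must be absorbed: 5.993×10⁻⁵ / 0.48 = 1.249×10⁻⁴ mol.
Photon energy: hc/λ = 4.245×10⁻¹⁹ J; per mole, 2.556×10⁵ J mol⁻¹.
Energy required: 1.249×10⁻⁴ × 2.556×10⁵ = 32 J.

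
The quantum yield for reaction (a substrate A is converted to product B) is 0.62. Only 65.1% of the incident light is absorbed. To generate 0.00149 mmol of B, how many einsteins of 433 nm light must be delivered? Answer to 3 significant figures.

Product: 0.00149 mmol = 1.49×10⁻⁶ mol.
Photons that must be absorbed: 1.49×10⁻⁶ / 0.62 = 2.403×10⁻⁶ mol.
Incident photons needed: 2.403×10⁻⁶ / 0.651 = 3.691×10⁻⁶ mol.

3.69×10⁻⁶ einstein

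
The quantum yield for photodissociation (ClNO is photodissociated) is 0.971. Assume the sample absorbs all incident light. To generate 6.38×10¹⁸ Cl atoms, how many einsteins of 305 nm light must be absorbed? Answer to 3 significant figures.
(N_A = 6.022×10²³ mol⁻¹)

Product: 6.38×10¹⁸ / 6.022×10²³ = 1.059×10⁻⁵ mol.
Photons that must be absorbed: 1.059×10⁻⁵ / 0.971 = 1.091×10⁻⁵ mol.

1.09×10⁻⁵ einstein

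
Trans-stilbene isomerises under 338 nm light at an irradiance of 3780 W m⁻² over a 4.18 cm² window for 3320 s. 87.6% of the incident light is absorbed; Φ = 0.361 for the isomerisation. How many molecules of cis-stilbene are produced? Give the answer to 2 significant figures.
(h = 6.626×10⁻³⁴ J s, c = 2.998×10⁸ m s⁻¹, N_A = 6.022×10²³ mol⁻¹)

2.8×10²¹ molecules

Photon energy at 338 nm: hc/λ = (6.626×10⁻³⁴)(2.998×10⁸)/(338×10⁻⁹) = 5.877×10⁻¹⁹ J.
Energy delivered: (3780 W m⁻²)(4.18×10⁻⁴ m²)(3320 s) = 5246 J.
Photons incident: 5246 / 5.877×10⁻¹⁹ = 8.926×10²¹, i.e. 8.926×10²¹/6.022×10²³ = 0.01482 mol.
Photons absorbed: 0.876 × 0.01482 = 0.01298 mol.
Product: Φ × n_abs = 0.361 × 0.01298 = 0.004686 mol.
As a count: 0.004686 × 6.022×10²³ = 2.8×10²¹.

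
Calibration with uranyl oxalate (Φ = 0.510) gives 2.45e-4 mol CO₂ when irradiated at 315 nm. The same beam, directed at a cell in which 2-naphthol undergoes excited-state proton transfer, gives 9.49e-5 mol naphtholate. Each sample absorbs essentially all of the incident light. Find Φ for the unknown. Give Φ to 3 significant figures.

Φ = 0.198

Photons absorbed by the actinometer: 2.45e-4 / 0.510 = 4.804e-4 mol.
Φ(unknown) = 9.49e-5 / 4.804e-4 = 0.198.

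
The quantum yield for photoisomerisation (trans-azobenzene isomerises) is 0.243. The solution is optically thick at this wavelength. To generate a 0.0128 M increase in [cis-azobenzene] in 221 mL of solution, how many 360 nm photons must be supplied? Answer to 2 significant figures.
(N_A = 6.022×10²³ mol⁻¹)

7.0×10²¹ photons

Product: (0.0128 M)(0.221 L) = 0.002829 mol.
Photons that must be absorbed: 0.002829 / 0.243 = 0.01164 mol.
Photon count: 0.01164 × 6.022×10²³ = 7.0×10²¹.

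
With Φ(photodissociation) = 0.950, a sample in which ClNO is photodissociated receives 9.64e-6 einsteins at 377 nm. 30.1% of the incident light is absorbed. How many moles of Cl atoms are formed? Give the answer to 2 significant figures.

2.8e-6 mol

Photons absorbed: 0.301 × 9.64e-6 = 2.902e-6 mol.
Product: Φ × n_abs = 0.950 × 2.902e-6 = 2.757e-6 mol.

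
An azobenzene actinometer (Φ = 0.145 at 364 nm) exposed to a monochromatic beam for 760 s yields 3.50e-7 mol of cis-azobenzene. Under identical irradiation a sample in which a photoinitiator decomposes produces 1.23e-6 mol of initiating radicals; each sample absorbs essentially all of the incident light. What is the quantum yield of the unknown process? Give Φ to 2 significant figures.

Photons absorbed by the actinometer: 3.50e-7 / 0.145 = 2.414e-6 mol.
Φ(unknown) = 1.23e-6 / 2.414e-6 = 0.51.

Φ = 0.51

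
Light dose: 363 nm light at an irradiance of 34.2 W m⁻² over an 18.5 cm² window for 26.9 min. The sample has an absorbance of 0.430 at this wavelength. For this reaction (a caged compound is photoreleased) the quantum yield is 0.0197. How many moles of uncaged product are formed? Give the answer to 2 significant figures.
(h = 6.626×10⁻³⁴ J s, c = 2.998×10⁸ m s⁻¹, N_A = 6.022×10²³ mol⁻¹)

Photon energy at 363 nm: hc/λ = (6.626×10⁻³⁴)(2.998×10⁸)/(363×10⁻⁹) = 5.472×10⁻¹⁹ J.
Energy delivered: (34.2 W m⁻²)(18.5×10⁻⁴ m²)(1614 s) = 102.1 J.
Photons incident: 102.1 / 5.472×10⁻¹⁹ = 1.866×10²⁰, i.e. 1.866×10²⁰/6.022×10²³ = 3.099×10⁻⁴ mol.
Fraction absorbed: 1 − 10^(−0.430) = 0.6285.
Photons absorbed: 0.6285 × 3.099×10⁻⁴ = 1.948×10⁻⁴ mol.
Product: Φ × n_abs = 0.0197 × 1.948×10⁻⁴ = 3.838×10⁻⁶ mol.

3.8×10⁻⁶ mol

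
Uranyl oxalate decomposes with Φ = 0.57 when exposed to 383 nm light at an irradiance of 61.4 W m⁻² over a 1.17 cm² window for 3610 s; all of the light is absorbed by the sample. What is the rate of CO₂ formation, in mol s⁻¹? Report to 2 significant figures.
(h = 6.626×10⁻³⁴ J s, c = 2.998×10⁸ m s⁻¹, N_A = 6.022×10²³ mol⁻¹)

1.3×10⁻⁸ mol s⁻¹

Photon energy at 383 nm: hc/λ = (6.626×10⁻³⁴)(2.998×10⁸)/(383×10⁻⁹) = 5.187×10⁻¹⁹ J.
Energy delivered: (61.4 W m⁻²)(1.17×10⁻⁴ m²)(3610 s) = 25.93 J.
Photons incident: 25.93 / 5.187×10⁻¹⁹ = 4.999×10¹⁹, i.e. 4.999×10¹⁹/6.022×10²³ = 8.301×10⁻⁵ mol.
Product formed: 0.57 × 8.301×10⁻⁵ = 4.732×10⁻⁵ mol.
Rate: 4.732×10⁻⁵ / 3610 s = 1.3×10⁻⁸ mol s⁻¹.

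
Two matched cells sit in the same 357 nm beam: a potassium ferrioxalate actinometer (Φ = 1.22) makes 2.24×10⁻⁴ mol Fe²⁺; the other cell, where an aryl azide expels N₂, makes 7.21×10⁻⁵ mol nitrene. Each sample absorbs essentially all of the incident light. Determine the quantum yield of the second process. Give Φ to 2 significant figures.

Photons absorbed by the actinometer: 2.24×10⁻⁴ / 1.22 = 1.836×10⁻⁴ mol.
Φ(unknown) = 7.21×10⁻⁵ / 1.836×10⁻⁴ = 0.39.

Φ = 0.39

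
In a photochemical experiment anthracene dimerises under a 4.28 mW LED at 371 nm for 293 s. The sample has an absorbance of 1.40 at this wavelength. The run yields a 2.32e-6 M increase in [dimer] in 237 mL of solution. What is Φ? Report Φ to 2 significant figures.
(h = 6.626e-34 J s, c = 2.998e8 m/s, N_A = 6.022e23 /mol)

Φ = 0.15

Product: (2.32e-6 M)(0.237 L) = 5.498e-7 mol.
Photon energy at 371 nm: hc/λ = (6.626e-34)(2.998e8)/(371e-9) = 5.354e-19 J.
Energy delivered: (4.28 mW)(293 s) = 1.254 J.
Photons incident: 1.254 / 5.354e-19 = 2.342e18, i.e. 2.342e18/6.022e23 = 3.889e-6 mol.
Fraction absorbed: 1 − 10^(−1.40) = 0.9602.
Photons absorbed: 0.9602 × 3.889e-6 = 3.734e-6 mol.
Φ = 5.498e-7 mol / 3.734e-6 mol photons = 0.15.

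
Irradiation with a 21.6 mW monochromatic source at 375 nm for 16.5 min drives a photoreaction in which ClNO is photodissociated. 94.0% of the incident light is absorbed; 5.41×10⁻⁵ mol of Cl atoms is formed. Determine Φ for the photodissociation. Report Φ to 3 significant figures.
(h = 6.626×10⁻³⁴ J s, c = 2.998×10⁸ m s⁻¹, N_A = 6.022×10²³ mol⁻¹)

Φ = 0.859

Photon energy at 375 nm: hc/λ = (6.626×10⁻³⁴)(2.998×10⁸)/(375×10⁻⁹) = 5.297×10⁻¹⁹ J.
Energy delivered: (21.6 mW)(990 s) = 21.38 J.
Photons incident: 21.38 / 5.297×10⁻¹⁹ = 4.036×10¹⁹, i.e. 4.036×10¹⁹/6.022×10²³ = 6.702×10⁻⁵ mol.
Photons absorbed: 0.940 × 6.702×10⁻⁵ = 6.300×10⁻⁵ mol.
Φ = 5.41×10⁻⁵ mol / 6.300×10⁻⁵ mol photons = 0.859.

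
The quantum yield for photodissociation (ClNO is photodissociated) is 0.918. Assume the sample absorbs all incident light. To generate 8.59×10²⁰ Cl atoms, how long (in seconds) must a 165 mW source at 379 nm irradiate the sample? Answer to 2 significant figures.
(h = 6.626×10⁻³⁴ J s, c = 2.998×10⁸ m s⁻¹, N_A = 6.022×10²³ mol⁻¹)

t ≈ 3000 s

Product: 8.59×10²⁰ / 6.022×10²³ = 0.001426 mol.
Photons that must be absorbed: 0.001426 / 0.918 = 0.001553 mol.
Photon energy: hc/λ = 5.241×10⁻¹⁹ J; per mole, 3.156×10⁵ J mol⁻¹.
Energy required: 0.001553 × 3.156×10⁵ = 490.1 J.
Time: 490.1 J / 0.165 W = 3000 s.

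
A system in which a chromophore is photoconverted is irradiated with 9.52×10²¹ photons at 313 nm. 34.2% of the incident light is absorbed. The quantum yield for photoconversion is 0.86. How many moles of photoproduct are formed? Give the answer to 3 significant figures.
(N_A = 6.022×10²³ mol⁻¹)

0.00465 mol

Moles of photons: 9.52×10²¹ / 6.022×10²³ = 0.01581 mol.
Photons absorbed: 0.342 × 0.01581 = 0.005407 mol.
Product: Φ × n_abs = 0.86 × 0.005407 = 0.004650 mol.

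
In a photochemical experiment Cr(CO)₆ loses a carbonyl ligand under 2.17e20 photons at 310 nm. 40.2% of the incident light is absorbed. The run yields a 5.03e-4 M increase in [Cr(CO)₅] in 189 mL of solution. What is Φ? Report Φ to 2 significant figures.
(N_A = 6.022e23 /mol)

Φ = 0.66

Product: (5.03e-4 M)(0.189 L) = 9.507e-5 mol.
Moles of photons: 2.17e20 / 6.022e23 = 3.603e-4 mol.
Photons absorbed: 0.402 × 3.603e-4 = 1.448e-4 mol.
Φ = 9.507e-5 mol / 1.448e-4 mol photons = 0.66.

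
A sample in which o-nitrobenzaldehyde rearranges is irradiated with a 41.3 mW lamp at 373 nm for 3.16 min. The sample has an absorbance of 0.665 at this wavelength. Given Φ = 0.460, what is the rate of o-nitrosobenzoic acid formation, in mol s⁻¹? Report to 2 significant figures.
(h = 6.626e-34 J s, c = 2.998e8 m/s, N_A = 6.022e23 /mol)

Photon energy at 373 nm: hc/λ = (6.626e-34)(2.998e8)/(373e-9) = 5.326e-19 J.
Energy delivered: (41.3 mW)(189.6 s) = 7.830 J.
Photons incident: 7.830 / 5.326e-19 = 1.470e19, i.e. 1.470e19/6.022e23 = 2.441e-5 mol.
Fraction absorbed: 1 − 10^(−0.665) = 0.7837.
Photons absorbed: 0.7837 × 2.441e-5 = 1.913e-5 mol.
Product formed: 0.460 × 1.913e-5 = 8.800e-6 mol.
Rate: 8.800e-6 / 189.6 s = 4.6e-8 mol s⁻¹.

4.6e-8 mol s⁻¹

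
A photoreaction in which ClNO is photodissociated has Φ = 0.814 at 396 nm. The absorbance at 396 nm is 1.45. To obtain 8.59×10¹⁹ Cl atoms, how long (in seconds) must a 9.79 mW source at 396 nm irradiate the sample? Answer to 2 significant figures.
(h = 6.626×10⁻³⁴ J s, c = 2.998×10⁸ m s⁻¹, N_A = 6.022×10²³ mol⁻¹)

Product: 8.59×10¹⁹ / 6.022×10²³ = 1.426×10⁻⁴ mol.
Photons that must be absorbed: 1.426×10⁻⁴ / 0.814 = 1.752×10⁻⁴ mol.
Fraction absorbed: 1 − 10^(−1.45) = 0.9645.
Incident photons needed: 1.752×10⁻⁴ / 0.9645 = 1.816×10⁻⁴ mol.
Photon energy: hc/λ = 5.016×10⁻¹⁹ J; per mole, 3.021×10⁵ J mol⁻¹.
Energy required: 1.816×10⁻⁴ × 3.021×10⁵ = 54.86 J.
Time: 54.86 J / 0.00979 W = 5600 s.

t ≈ 5600 s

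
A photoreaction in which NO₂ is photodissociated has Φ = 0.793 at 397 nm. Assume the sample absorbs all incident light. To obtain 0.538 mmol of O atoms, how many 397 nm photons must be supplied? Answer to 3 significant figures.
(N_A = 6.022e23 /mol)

4.09e20 photons

Product: 0.538 mmol = 5.38e-4 mol.
Photons that must be absorbed: 5.38e-4 / 0.793 = 6.784e-4 mol.
Photon count: 6.784e-4 × 6.022e23 = 4.09e20.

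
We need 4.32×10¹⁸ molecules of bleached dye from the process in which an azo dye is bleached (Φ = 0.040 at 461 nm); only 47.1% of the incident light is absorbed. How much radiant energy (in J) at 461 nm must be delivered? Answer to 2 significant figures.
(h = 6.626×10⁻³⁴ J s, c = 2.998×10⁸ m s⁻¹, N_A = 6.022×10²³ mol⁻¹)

99 J

Product: 4.32×10¹⁸ / 6.022×10²³ = 7.174×10⁻⁶ mol.
Photons that must be absorbed: 7.174×10⁻⁶ / 0.040 = 1.794×10⁻⁴ mol.
Incident photons needed: 1.794×10⁻⁴ / 0.471 = 3.809×10⁻⁴ mol.
Photon energy: hc/λ = 4.309×10⁻¹⁹ J; per mole, 2.595×10⁵ J mol⁻¹.
Energy required: 3.809×10⁻⁴ × 2.595×10⁵ = 99 J.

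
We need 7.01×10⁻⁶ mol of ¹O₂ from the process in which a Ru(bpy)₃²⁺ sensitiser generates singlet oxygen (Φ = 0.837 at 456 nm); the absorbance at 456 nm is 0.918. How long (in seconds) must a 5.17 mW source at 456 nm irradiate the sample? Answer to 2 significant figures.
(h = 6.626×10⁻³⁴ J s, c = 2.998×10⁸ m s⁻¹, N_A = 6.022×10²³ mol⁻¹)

Photons that must be absorbed: 7.01×10⁻⁶ / 0.837 = 8.375×10⁻⁶ mol.
Fraction absorbed: 1 − 10^(−0.918) = 0.8792.
Incident photons needed: 8.375×10⁻⁶ / 0.8792 = 9.526×10⁻⁶ mol.
Photon energy: hc/λ = 4.356×10⁻¹⁹ J; per mole, 2.623×10⁵ J mol⁻¹.
Energy required: 9.526×10⁻⁶ × 2.623×10⁵ = 2.499 J.
Time: 2.499 J / 0.00517 W = 480 s.

t ≈ 480 s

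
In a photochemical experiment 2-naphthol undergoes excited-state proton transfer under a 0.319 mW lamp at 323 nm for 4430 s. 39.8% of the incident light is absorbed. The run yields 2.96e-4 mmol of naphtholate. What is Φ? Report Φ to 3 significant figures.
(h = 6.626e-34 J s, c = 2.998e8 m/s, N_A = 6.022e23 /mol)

Φ = 0.195

Product: 2.96e-4 mmol = 2.96e-7 mol.
Photon energy at 323 nm: hc/λ = (6.626e-34)(2.998e8)/(323e-9) = 6.150e-19 J.
Energy delivered: (0.319 mW)(4430 s) = 1.413 J.
Photons incident: 1.413 / 6.150e-19 = 2.298e18, i.e. 2.298e18/6.022e23 = 3.816e-6 mol.
Photons absorbed: 0.398 × 3.816e-6 = 1.519e-6 mol.
Φ = 2.96e-7 mol / 1.519e-6 mol photons = 0.195.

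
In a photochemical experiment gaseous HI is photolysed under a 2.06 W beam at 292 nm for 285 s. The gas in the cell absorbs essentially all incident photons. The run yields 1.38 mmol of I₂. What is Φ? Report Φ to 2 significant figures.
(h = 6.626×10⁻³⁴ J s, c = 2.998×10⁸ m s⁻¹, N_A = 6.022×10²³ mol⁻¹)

Φ = 0.96

Product: 1.38 mmol = 0.00138 mol.
Photon energy at 292 nm: hc/λ = (6.626×10⁻³⁴)(2.998×10⁸)/(292×10⁻⁹) = 6.803×10⁻¹⁹ J.
Energy delivered: (2.06 W)(285 s) = 587.1 J.
Photons incident: 587.1 / 6.803×10⁻¹⁹ = 8.630×10²⁰, i.e. 8.630×10²⁰/6.022×10²³ = 0.001433 mol.
Φ = 0.00138 mol / 0.001433 mol photons = 0.96.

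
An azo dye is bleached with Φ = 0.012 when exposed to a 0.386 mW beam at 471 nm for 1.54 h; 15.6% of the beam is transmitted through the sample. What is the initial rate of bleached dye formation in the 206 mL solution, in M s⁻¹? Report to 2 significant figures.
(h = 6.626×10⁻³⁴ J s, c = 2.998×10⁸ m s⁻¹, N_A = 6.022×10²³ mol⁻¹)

Photon energy at 471 nm: hc/λ = (6.626×10⁻³⁴)(2.998×10⁸)/(471×10⁻⁹) = 4.218×10⁻¹⁹ J.
Energy delivered: (0.386 mW)(5544 s) = 2.140 J.
Photons incident: 2.140 / 4.218×10⁻¹⁹ = 5.073×10¹⁸, i.e. 5.073×10¹⁸/6.022×10²³ = 8.424×10⁻⁶ mol.
Fraction absorbed: 1 − 15.6/100 = 0.8440.
Photons absorbed: 0.8440 × 8.424×10⁻⁶ = 7.110×10⁻⁶ mol.
Product formed: 0.012 × 7.110×10⁻⁶ = 8.532×10⁻⁸ mol.
Rate: 8.532×10⁻⁸ mol / (5544 s × 0.206 L) = 7.5×10⁻¹¹ M s⁻¹.

7.5×10⁻¹¹ M s⁻¹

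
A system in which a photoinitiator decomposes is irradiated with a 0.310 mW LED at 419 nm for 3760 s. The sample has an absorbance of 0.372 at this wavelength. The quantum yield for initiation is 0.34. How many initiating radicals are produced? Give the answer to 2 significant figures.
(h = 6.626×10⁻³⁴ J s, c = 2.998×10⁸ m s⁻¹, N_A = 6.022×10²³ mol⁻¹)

Photon energy at 419 nm: hc/λ = (6.626×10⁻³⁴)(2.998×10⁸)/(419×10⁻⁹) = 4.741×10⁻¹⁹ J.
Energy delivered: (0.310 mW)(3760 s) = 1.166 J.
Photons incident: 1.166 / 4.741×10⁻¹⁹ = 2.459×10¹⁸, i.e. 2.459×10¹⁸/6.022×10²³ = 4.083×10⁻⁶ mol.
Fraction absorbed: 1 − 10^(−0.372) = 0.5754.
Photons absorbed: 0.5754 × 4.083×10⁻⁶ = 2.349×10⁻⁶ mol.
Product: Φ × n_abs = 0.34 × 2.349×10⁻⁶ = 7.987×10⁻⁷ mol.
As a count: 7.987×10⁻⁷ × 6.022×10²³ = 4.8×10¹⁷.

4.8×10¹⁷ initiating radicals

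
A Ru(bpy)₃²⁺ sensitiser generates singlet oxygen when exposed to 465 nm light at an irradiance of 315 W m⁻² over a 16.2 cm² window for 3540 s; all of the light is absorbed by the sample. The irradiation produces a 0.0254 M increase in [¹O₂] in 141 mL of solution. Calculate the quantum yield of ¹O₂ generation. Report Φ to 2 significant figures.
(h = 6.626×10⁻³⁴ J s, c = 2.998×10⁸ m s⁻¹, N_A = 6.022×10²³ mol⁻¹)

Φ = 0.51

Product: (0.0254 M)(0.141 L) = 0.003581 mol.
Photon energy at 465 nm: hc/λ = (6.626×10⁻³⁴)(2.998×10⁸)/(465×10⁻⁹) = 4.272×10⁻¹⁹ J.
Energy delivered: (315 W m⁻²)(16.2×10⁻⁴ m²)(3540 s) = 1806 J.
Photons incident: 1806 / 4.272×10⁻¹⁹ = 4.228×10²¹, i.e. 4.228×10²¹/6.022×10²³ = 0.007021 mol.
Φ = 0.003581 mol / 0.007021 mol photons = 0.51.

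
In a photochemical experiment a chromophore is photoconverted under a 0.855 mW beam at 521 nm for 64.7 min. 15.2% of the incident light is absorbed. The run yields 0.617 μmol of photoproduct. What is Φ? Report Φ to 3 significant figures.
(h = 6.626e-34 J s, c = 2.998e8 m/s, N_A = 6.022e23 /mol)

Φ = 0.281

Product: 0.617 μmol = 6.17e-7 mol.
Photon energy at 521 nm: hc/λ = (6.626e-34)(2.998e8)/(521e-9) = 3.813e-19 J.
Energy delivered: (0.855 mW)(3882 s) = 3.319 J.
Photons incident: 3.319 / 3.813e-19 = 8.704e18, i.e. 8.704e18/6.022e23 = 1.445e-5 mol.
Photons absorbed: 0.152 × 1.445e-5 = 2.196e-6 mol.
Φ = 6.17e-7 mol / 2.196e-6 mol photons = 0.281.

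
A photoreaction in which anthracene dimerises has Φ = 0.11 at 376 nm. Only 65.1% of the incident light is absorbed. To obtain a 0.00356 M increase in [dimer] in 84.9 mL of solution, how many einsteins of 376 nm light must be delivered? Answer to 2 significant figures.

Product: (0.00356 M)(0.0849 L) = 3.022×10⁻⁴ mol.
Photons that must be absorbed: 3.022×10⁻⁴ / 0.11 = 0.002747 mol.
Incident photons needed: 0.002747 / 0.651 = 0.004220 mol.

0.0042 einstein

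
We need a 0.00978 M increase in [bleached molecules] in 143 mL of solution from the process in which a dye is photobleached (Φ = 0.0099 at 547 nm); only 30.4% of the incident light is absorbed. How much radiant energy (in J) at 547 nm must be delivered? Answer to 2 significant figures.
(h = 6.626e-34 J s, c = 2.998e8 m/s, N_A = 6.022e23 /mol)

Product: (0.00978 M)(0.143 L) = 0.001399 mol.
Photons that must be absorbed: 0.001399 / 0.0099 = 0.1413 mol.
Incident photons needed: 0.1413 / 0.304 = 0.4648 mol.
Photon energy: hc/λ = 3.632e-19 J; per mole, 2.187e5 J mol⁻¹.
Energy required: 0.4648 × 2.187e5 = 1.0e5 J.

1.0e5 J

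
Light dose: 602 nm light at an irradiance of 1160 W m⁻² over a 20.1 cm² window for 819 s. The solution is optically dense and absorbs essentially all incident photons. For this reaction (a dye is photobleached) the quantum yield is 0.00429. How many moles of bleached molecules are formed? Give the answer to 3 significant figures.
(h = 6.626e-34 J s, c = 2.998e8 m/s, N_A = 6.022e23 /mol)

4.12e-5 mol

Photon energy at 602 nm: hc/λ = (6.626e-34)(2.998e8)/(602e-9) = 3.300e-19 J.
Energy delivered: (1160 W m⁻²)(20.1e-4 m²)(819 s) = 1910 J.
Photons incident: 1910 / 3.300e-19 = 5.788e21, i.e. 5.788e21/6.022e23 = 0.009611 mol.
Product: Φ × n_abs = 0.00429 × 0.009611 = 4.123e-5 mol.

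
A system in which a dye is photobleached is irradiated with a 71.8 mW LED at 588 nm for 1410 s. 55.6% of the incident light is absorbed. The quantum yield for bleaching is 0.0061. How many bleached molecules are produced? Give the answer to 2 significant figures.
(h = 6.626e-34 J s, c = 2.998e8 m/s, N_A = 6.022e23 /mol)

1.0e18 bleached molecules

Photon energy at 588 nm: hc/λ = (6.626e-34)(2.998e8)/(588e-9) = 3.378e-19 J.
Energy delivered: (71.8 mW)(1410 s) = 101.2 J.
Photons incident: 101.2 / 3.378e-19 = 2.996e20, i.e. 2.996e20/6.022e23 = 4.975e-4 mol.
Photons absorbed: 0.556 × 4.975e-4 = 2.766e-4 mol.
Product: Φ × n_abs = 0.0061 × 2.766e-4 = 1.687e-6 mol.
As a count: 1.687e-6 × 6.022e23 = 1.0e18.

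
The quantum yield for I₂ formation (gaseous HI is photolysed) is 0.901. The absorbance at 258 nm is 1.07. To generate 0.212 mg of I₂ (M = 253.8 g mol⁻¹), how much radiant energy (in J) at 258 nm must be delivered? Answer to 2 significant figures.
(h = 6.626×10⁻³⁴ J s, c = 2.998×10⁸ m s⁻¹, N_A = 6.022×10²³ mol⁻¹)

0.47 J

Product: 0.212 mg / 253.8 g mol⁻¹ = 8.353×10⁻⁷ mol.
Photons that must be absorbed: 8.353×10⁻⁷ / 0.901 = 9.271×10⁻⁷ mol.
Fraction absorbed: 1 − 10^(−1.07) = 0.9149.
Incident photons needed: 9.271×10⁻⁷ / 0.9149 = 1.013×10⁻⁶ mol.
Photon energy: hc/λ = 7.700×10⁻¹⁹ J; per mole, 4.637×10⁵ J mol⁻¹.
Energy required: 1.013×10⁻⁶ × 4.637×10⁵ = 0.47 J.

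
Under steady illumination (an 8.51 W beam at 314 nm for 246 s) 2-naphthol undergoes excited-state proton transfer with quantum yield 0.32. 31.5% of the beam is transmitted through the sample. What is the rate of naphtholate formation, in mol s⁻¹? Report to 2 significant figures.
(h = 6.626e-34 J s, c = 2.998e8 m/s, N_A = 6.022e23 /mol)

Photon energy at 314 nm: hc/λ = (6.626e-34)(2.998e8)/(314e-9) = 6.326e-19 J.
Energy delivered: (8.51 W)(246 s) = 2093 J.
Photons incident: 2093 / 6.326e-19 = 3.309e21, i.e. 3.309e21/6.022e23 = 0.005495 mol.
Fraction absorbed: 1 − 31.5/100 = 0.6850.
Photons absorbed: 0.6850 × 0.005495 = 0.003764 mol.
Product formed: 0.32 × 0.003764 = 0.001204 mol.
Rate: 0.001204 / 246 s = 4.9e-6 mol s⁻¹.

4.9e-6 mol s⁻¹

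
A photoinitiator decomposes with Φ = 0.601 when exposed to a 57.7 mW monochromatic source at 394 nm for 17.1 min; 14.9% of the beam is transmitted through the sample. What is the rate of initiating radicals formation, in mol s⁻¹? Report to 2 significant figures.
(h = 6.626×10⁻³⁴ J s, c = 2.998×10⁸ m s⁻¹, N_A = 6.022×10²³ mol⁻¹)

9.7×10⁻⁸ mol s⁻¹

Photon energy at 394 nm: hc/λ = (6.626×10⁻³⁴)(2.998×10⁸)/(394×10⁻⁹) = 5.042×10⁻¹⁹ J.
Energy delivered: (57.7 mW)(1026 s) = 59.20 J.
Photons incident: 59.20 / 5.042×10⁻¹⁹ = 1.174×10²⁰, i.e. 1.174×10²⁰/6.022×10²³ = 1.950×10⁻⁴ mol.
Fraction absorbed: 1 − 14.9/100 = 0.8510.
Photons absorbed: 0.8510 × 1.950×10⁻⁴ = 1.659×10⁻⁴ mol.
Product formed: 0.601 × 1.659×10⁻⁴ = 9.971×10⁻⁵ mol.
Rate: 9.971×10⁻⁵ / 1026 s = 9.7×10⁻⁸ mol s⁻¹.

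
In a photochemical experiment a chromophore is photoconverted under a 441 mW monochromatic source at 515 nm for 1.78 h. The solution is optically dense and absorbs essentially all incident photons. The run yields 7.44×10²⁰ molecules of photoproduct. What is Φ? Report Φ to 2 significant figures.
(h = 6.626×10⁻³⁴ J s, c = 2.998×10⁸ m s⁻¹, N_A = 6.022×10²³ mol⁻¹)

Product: 7.44×10²⁰ / 6.022×10²³ = 0.001235 mol.
Photon energy at 515 nm: hc/λ = (6.626×10⁻³⁴)(2.998×10⁸)/(515×10⁻⁹) = 3.857×10⁻¹⁹ J.
Energy delivered: (441 mW)(6408 s) = 2826 J.
Photons incident: 2826 / 3.857×10⁻¹⁹ = 7.327×10²¹, i.e. 7.327×10²¹/6.022×10²³ = 0.01217 mol.
Φ = 0.001235 mol / 0.01217 mol photons = 0.10.

Φ = 0.10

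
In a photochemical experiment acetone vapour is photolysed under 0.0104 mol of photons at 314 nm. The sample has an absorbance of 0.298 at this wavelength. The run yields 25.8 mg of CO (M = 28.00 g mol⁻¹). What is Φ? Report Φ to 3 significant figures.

Product: 25.8 mg / 28.00 g mol⁻¹ = 9.214×10⁻⁴ mol.
Fraction absorbed: 1 − 10^(−0.298) = 0.4965.
Photons absorbed: 0.4965 × 0.0104 = 0.005164 mol.
Φ = 9.214×10⁻⁴ mol / 0.005164 mol photons = 0.178.

Φ = 0.178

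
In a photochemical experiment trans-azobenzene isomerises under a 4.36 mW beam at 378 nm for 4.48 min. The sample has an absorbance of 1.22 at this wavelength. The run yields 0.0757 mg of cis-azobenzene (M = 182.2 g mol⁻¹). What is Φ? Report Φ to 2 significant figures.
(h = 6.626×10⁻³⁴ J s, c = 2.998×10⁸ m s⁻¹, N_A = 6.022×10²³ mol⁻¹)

Product: 0.0757 mg / 182.2 g mol⁻¹ = 4.155×10⁻⁷ mol.
Photon energy at 378 nm: hc/λ = (6.626×10⁻³⁴)(2.998×10⁸)/(378×10⁻⁹) = 5.255×10⁻¹⁹ J.
Energy delivered: (4.36 mW)(268.8 s) = 1.172 J.
Photons incident: 1.172 / 5.255×10⁻¹⁹ = 2.230×10¹⁸, i.e. 2.230×10¹⁸/6.022×10²³ = 3.703×10⁻⁶ mol.
Fraction absorbed: 1 − 10^(−1.22) = 0.9397.
Photons absorbed: 0.9397 × 3.703×10⁻⁶ = 3.480×10⁻⁶ mol.
Φ = 4.155×10⁻⁷ mol / 3.480×10⁻⁶ mol photons = 0.12.

Φ = 0.12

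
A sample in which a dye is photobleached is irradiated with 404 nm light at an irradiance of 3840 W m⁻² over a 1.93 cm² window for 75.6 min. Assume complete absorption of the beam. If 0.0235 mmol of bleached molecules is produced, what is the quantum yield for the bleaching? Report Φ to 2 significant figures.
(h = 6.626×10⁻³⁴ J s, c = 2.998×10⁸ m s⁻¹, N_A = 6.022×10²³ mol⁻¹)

Φ = 0.0021

Product: 0.0235 mmol = 2.35×10⁻⁵ mol.
Photon energy at 404 nm: hc/λ = (6.626×10⁻³⁴)(2.998×10⁸)/(404×10⁻⁹) = 4.917×10⁻¹⁹ J.
Energy delivered: (3840 W m⁻²)(1.93×10⁻⁴ m²)(4536 s) = 3362 J.
Photons incident: 3362 / 4.917×10⁻¹⁹ = 6.838×10²¹, i.e. 6.838×10²¹/6.022×10²³ = 0.01136 mol.
Φ = 2.35×10⁻⁵ mol / 0.01136 mol photons = 0.0021.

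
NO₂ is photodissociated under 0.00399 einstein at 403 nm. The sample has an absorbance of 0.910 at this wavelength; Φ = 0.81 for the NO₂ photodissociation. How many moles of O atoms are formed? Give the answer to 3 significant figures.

0.00283 mol

Fraction absorbed: 1 − 10^(−0.910) = 0.8770.
Photons absorbed: 0.8770 × 0.00399 = 0.003499 mol.
Product: Φ × n_abs = 0.81 × 0.003499 = 0.002834 mol.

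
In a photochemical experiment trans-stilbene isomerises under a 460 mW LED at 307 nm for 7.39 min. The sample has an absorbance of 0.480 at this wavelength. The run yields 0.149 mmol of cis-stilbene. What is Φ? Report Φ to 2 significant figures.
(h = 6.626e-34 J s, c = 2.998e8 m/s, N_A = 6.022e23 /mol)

Product: 0.149 mmol = 1.49e-4 mol.
Photon energy at 307 nm: hc/λ = (6.626e-34)(2.998e8)/(307e-9) = 6.471e-19 J.
Energy delivered: (460 mW)(443.4 s) = 204.0 J.
Photons incident: 204.0 / 6.471e-19 = 3.153e20, i.e. 3.153e20/6.022e23 = 5.236e-4 mol.
Fraction absorbed: 1 − 10^(−0.480) = 0.6689.
Photons absorbed: 0.6689 × 5.236e-4 = 3.502e-4 mol.
Φ = 1.49e-4 mol / 3.502e-4 mol photons = 0.43.

Φ = 0.43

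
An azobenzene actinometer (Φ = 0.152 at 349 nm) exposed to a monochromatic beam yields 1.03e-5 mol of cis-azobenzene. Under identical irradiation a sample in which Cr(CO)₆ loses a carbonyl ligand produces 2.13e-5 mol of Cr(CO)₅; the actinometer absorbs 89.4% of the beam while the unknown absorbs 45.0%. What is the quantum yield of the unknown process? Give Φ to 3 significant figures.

Φ = 0.624

Photons absorbed by the actinometer: 1.03e-5 / 0.152 = 6.776e-5 mol.
Incident flux: 6.776e-5 / 0.894 = 7.579e-5 einstein.
Absorbed by unknown: 0.450 × 7.579e-5 = 3.411e-5 mol.
Φ(unknown) = 2.13e-5 / 3.411e-5 = 0.624.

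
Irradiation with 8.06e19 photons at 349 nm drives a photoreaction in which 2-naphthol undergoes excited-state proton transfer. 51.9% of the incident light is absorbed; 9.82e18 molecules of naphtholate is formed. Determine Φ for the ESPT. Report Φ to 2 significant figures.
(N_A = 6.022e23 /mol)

Φ = 0.23

Product: 9.82e18 / 6.022e23 = 1.631e-5 mol.
Moles of photons: 8.06e19 / 6.022e23 = 1.338e-4 mol.
Photons absorbed: 0.519 × 1.338e-4 = 6.944e-5 mol.
Φ = 1.631e-5 mol / 6.944e-5 mol photons = 0.23.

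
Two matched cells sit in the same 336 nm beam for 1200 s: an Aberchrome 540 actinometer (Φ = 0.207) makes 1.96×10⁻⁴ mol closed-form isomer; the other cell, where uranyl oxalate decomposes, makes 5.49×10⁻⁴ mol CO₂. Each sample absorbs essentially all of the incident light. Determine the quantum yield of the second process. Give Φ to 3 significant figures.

Φ = 0.580

Photons absorbed by the actinometer: 1.96×10⁻⁴ / 0.207 = 9.469×10⁻⁴ mol.
Φ(unknown) = 5.49×10⁻⁴ / 9.469×10⁻⁴ = 0.580.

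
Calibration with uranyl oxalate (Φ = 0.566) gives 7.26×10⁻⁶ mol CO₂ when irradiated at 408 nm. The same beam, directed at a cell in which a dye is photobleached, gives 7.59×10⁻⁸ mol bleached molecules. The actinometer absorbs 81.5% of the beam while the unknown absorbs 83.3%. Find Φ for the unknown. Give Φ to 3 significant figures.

Φ = 0.00579

Photons absorbed by the actinometer: 7.26×10⁻⁶ / 0.566 = 1.283×10⁻⁵ mol.
Incident flux: 1.283×10⁻⁵ / 0.815 = 1.574×10⁻⁵ einstein.
Absorbed by unknown: 0.833 × 1.574×10⁻⁵ = 1.311×10⁻⁵ mol.
Φ(unknown) = 7.59×10⁻⁸ / 1.311×10⁻⁵ = 0.00579.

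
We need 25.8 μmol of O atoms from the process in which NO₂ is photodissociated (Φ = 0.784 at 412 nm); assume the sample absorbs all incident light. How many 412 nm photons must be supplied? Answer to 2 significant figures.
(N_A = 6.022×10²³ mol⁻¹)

2.0×10¹⁹ photons

Product: 25.8 μmol = 2.58×10⁻⁵ mol.
Photons that must be absorbed: 2.58×10⁻⁵ / 0.784 = 3.291×10⁻⁵ mol.
Photon count: 3.291×10⁻⁵ × 6.022×10²³ = 2.0×10¹⁹.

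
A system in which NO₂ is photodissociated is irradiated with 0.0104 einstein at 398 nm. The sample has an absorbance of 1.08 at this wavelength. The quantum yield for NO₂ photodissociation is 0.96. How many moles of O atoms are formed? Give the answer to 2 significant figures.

Fraction absorbed: 1 − 10^(−1.08) = 0.9168.
Photons absorbed: 0.9168 × 0.0104 = 0.009535 mol.
Product: Φ × n_abs = 0.96 × 0.009535 = 0.009154 mol.

0.0092 mol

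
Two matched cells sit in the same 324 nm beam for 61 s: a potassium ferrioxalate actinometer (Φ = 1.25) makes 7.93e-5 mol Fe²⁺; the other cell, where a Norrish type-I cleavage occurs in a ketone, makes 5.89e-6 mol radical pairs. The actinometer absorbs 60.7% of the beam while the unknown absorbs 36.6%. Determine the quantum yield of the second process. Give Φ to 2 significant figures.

Φ = 0.15

Photons absorbed by the actinometer: 7.93e-5 / 1.25 = 6.344e-5 mol.
Incident flux: 6.344e-5 / 0.607 = 1.045e-4 einstein.
Absorbed by unknown: 0.366 × 1.045e-4 = 3.825e-5 mol.
Φ(unknown) = 5.89e-6 / 3.825e-5 = 0.15.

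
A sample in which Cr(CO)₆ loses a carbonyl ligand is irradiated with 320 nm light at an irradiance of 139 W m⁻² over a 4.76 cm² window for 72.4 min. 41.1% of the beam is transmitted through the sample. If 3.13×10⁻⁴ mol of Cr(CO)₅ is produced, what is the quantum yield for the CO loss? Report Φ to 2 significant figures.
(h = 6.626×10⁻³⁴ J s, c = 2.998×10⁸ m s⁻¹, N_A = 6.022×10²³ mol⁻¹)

Φ = 0.69

Photon energy at 320 nm: hc/λ = (6.626×10⁻³⁴)(2.998×10⁸)/(320×10⁻⁹) = 6.208×10⁻¹⁹ J.
Energy delivered: (139 W m⁻²)(4.76×10⁻⁴ m²)(4344 s) = 287.4 J.
Photons incident: 287.4 / 6.208×10⁻¹⁹ = 4.630×10²⁰, i.e. 4.630×10²⁰/6.022×10²³ = 7.688×10⁻⁴ mol.
Fraction absorbed: 1 − 41.1/100 = 0.5890.
Photons absorbed: 0.5890 × 7.688×10⁻⁴ = 4.528×10⁻⁴ mol.
Φ = 3.13×10⁻⁴ mol / 4.528×10⁻⁴ mol photons = 0.69.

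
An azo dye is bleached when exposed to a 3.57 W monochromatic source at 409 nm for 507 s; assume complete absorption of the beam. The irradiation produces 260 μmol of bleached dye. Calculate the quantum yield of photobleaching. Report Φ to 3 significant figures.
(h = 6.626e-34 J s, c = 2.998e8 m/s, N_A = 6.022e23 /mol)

Φ = 0.0420

Product: 260 μmol = 2.60e-4 mol.
Photon energy at 409 nm: hc/λ = (6.626e-34)(2.998e8)/(409e-9) = 4.857e-19 J.
Energy delivered: (3.57 W)(507 s) = 1810 J.
Photons incident: 1810 / 4.857e-19 = 3.727e21, i.e. 3.727e21/6.022e23 = 0.006189 mol.
Φ = 2.60e-4 mol / 0.006189 mol photons = 0.0420.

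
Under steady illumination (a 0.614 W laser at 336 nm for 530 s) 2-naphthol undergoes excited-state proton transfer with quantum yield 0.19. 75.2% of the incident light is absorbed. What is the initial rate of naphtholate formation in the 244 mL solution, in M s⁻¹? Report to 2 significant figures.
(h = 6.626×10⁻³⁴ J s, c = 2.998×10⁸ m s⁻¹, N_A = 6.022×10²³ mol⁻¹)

Photon energy at 336 nm: hc/λ = (6.626×10⁻³⁴)(2.998×10⁸)/(336×10⁻⁹) = 5.912×10⁻¹⁹ J.
Energy delivered: (0.614 W)(530 s) = 325.4 J.
Photons incident: 325.4 / 5.912×10⁻¹⁹ = 5.504×10²⁰, i.e. 5.504×10²⁰/6.022×10²³ = 9.140×10⁻⁴ mol.
Photons absorbed: 0.752 × 9.140×10⁻⁴ = 6.873×10⁻⁴ mol.
Product formed: 0.19 × 6.873×10⁻⁴ = 1.306×10⁻⁴ mol.
Rate: 1.306×10⁻⁴ mol / (530 s × 0.244 L) = 1.0×10⁻⁶ M s⁻¹.

1.0×10⁻⁶ M s⁻¹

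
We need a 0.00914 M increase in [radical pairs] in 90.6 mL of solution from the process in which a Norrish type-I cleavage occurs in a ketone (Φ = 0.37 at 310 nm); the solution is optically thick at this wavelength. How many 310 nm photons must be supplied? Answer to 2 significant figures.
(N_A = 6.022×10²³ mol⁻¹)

Product: (0.00914 M)(0.0906 L) = 8.281×10⁻⁴ mol.
Photons that must be absorbed: 8.281×10⁻⁴ / 0.37 = 0.002238 mol.
Photon count: 0.002238 × 6.022×10²³ = 1.3×10²¹.

1.3×10²¹ photons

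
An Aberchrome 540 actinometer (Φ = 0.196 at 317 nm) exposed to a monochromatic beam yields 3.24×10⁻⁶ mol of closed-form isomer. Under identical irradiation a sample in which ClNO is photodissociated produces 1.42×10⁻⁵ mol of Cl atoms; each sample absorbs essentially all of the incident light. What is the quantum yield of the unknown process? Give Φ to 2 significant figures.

Φ = 0.86

Photons absorbed by the actinometer: 3.24×10⁻⁶ / 0.196 = 1.653×10⁻⁵ mol.
Φ(unknown) = 1.42×10⁻⁵ / 1.653×10⁻⁵ = 0.86.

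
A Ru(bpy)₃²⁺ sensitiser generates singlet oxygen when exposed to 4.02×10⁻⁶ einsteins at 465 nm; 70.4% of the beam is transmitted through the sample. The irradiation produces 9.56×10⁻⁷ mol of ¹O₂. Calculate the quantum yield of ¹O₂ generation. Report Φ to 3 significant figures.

Fraction absorbed: 1 − 70.4/100 = 0.2960.
Photons absorbed: 0.2960 × 4.02×10⁻⁶ = 1.190×10⁻⁶ mol.
Φ = 9.56×10⁻⁷ mol / 1.190×10⁻⁶ mol photons = 0.803.

Φ = 0.803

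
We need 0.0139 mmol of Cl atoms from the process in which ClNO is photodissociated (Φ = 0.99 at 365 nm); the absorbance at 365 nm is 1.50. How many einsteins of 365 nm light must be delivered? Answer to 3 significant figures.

1.45×10⁻⁵ einstein

Product: 0.0139 mmol = 1.39×10⁻⁵ mol.
Photons that must be absorbed: 1.39×10⁻⁵ / 0.99 = 1.404×10⁻⁵ mol.
Fraction absorbed: 1 − 10^(−1.50) = 0.9684.
Incident photons needed: 1.404×10⁻⁵ / 0.9684 = 1.450×10⁻⁵ mol.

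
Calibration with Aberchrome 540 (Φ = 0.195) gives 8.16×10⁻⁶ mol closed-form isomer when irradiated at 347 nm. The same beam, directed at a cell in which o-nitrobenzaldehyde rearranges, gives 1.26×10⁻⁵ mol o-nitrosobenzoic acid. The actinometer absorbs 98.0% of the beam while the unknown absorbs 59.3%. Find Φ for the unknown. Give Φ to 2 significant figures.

Photons absorbed by the actinometer: 8.16×10⁻⁶ / 0.195 = 4.185×10⁻⁵ mol.
Incident flux: 4.185×10⁻⁵ / 0.980 = 4.270×10⁻⁵ einstein.
Absorbed by unknown: 0.593 × 4.270×10⁻⁵ = 2.532×10⁻⁵ mol.
Φ(unknown) = 1.26×10⁻⁵ / 2.532×10⁻⁵ = 0.50.

Φ = 0.50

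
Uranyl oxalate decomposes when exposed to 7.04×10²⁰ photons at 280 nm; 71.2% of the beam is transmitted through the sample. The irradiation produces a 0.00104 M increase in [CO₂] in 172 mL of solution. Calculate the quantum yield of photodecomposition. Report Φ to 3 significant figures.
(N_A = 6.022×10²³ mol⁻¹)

Product: (0.00104 M)(0.172 L) = 1.789×10⁻⁴ mol.
Moles of photons: 7.04×10²⁰ / 6.022×10²³ = 0.001169 mol.
Fraction absorbed: 1 − 71.2/100 = 0.2880.
Photons absorbed: 0.2880 × 0.001169 = 3.367×10⁻⁴ mol.
Φ = 1.789×10⁻⁴ mol / 3.367×10⁻⁴ mol photons = 0.531.

Φ = 0.531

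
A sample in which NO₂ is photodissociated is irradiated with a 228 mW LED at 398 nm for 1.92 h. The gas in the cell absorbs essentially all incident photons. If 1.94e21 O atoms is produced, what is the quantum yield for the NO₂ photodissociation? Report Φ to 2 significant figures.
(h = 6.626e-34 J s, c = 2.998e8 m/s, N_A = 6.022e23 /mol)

Φ = 0.61

Product: 1.94e21 / 6.022e23 = 0.003222 mol.
Photon energy at 398 nm: hc/λ = (6.626e-34)(2.998e8)/(398e-9) = 4.991e-19 J.
Energy delivered: (228 mW)(6912 s) = 1576 J.
Photons incident: 1576 / 4.991e-19 = 3.158e21, i.e. 3.158e21/6.022e23 = 0.005244 mol.
Φ = 0.003222 mol / 0.005244 mol photons = 0.61.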